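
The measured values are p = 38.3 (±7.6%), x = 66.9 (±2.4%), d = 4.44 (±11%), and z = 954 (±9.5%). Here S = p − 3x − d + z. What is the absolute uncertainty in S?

90.8

Absolute uncertainties add in quadrature for a linear combination:
  (δp)² = 8.47;  (3·δx)² = 23.2;  (δd)² = 0.239;  (δz)² = 8210
δS = √(8250) = 90.8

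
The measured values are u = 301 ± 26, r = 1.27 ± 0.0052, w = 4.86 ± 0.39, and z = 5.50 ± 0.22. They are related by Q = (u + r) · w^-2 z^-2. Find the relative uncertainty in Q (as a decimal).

Let h = u + r = 302. δh = √(δu² + δr²) = √(676 + 2.7e-05) = 26.0, so δh/h = 0.0860.
Q is then a monomial in h, w, z:
δQ/Q = √((δh/h)² + (-2·δw/w)² + (-2·δz/z)²) = √(0.00740 + 0.0258 + 0.00640) = 0.199

0.199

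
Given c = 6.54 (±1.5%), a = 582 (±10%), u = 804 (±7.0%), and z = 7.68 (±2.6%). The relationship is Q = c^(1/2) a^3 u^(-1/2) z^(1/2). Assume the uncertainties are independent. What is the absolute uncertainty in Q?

1.49e+07

Products/powers → add relative errors in quadrature, weighted by exponent:
  (½·δc/c)² = (0.5×0.0150)² = 5.62e-05;  (3·δa/a)² = (3×0.100)² = 0.0900;  (−½·δu/u)² = (-0.5×0.0700)² = 0.00123;  (½·δz/z)² = (0.5×0.0260)² = 0.000169
δQ/Q = √(0.0915) = 0.302
Q = 4.93e+07, so δQ = 0.302 × 4.93e+07 = 1.49e+07.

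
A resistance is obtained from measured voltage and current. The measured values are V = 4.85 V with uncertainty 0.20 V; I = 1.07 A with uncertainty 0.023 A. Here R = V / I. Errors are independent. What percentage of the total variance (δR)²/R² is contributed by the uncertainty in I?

21.4%

(δR/R)² = (1·δV/V)² + (-1·δI/I)²
  V term: (1×0.0412)² = 0.00170
  I term: (-1×0.0215)² = 0.000462
Total = 0.00216. Share from I = 0.000462/0.00216 = 0.214.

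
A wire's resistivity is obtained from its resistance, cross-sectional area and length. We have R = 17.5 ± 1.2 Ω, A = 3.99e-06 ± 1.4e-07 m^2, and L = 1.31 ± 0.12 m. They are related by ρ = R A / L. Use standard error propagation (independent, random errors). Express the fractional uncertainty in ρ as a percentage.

ρ is a product of powers, so relative uncertainties combine in quadrature:
  (1·δR/R)² = (1×0.0686)² = 0.00470;  (1·δA/A)² = (1×0.0351)² = 0.00123;  (-1·δL/L)² = (-1×0.0916)² = 0.00839
δρ/ρ = √(0.0143) = 0.120

12.0%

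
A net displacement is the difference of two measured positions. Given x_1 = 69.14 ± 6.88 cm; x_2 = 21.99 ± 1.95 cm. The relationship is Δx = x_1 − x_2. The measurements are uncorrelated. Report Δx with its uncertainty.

47.15 ± 7.15 cm

Absolute uncertainties add in quadrature for a linear combination:
  (δx_1)² = 47.3;  (δx_2)² = 3.80
δΔx = √(51.1) = 7.15 cm
Δx = 47.15 cm.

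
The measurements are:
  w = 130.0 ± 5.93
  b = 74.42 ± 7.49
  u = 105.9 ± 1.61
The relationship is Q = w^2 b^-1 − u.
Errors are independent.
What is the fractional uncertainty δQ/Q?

Let p = w^2·b^-1 = 227.1. δp/p = √((2·δw/w)² + (-1·δb/b)²) = √(0.00832 + 0.0101) = 0.136, so δp = 30.8.
Q = p − u: δQ = √(δp² + δu²) = √(952 + 2.59) = 30.9
Q = 121.2, so δQ/Q = 30.9/121.2 = 0.255.

0.255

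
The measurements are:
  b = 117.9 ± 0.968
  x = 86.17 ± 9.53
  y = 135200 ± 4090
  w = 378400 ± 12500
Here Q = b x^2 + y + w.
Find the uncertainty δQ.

1.94e+05

Let p = b·x^2 = 875400. δp/p = √((1·δb/b)² + (2·δx/x)²) = √(6.74e-05 + 0.0489) = 0.221, so δp = 1.94e+05.
Q = p + y + w: δQ = √(δp² + δy² + δw²) = √(3.75e+10 + 1.67e+07 + 1.56e+08) = 1.94e+05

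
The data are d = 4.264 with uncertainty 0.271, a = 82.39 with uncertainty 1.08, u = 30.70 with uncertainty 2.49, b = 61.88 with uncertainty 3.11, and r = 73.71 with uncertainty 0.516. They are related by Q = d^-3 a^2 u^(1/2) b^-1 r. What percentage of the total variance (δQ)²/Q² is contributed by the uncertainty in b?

(δQ/Q)² = (-3·δd/d)² + (2·δa/a)² + (½·δu/u)² + (-1·δb/b)² + (1·δr/r)²
  d term: (-3×0.0636)² = 0.0364
  a term: (2×0.0131)² = 0.000687
  u term: (0.5×0.0811)² = 0.00164
  b term: (-1×0.0503)² = 0.00253
  r term: (1×0.00700)² = 4.9e-05
Total = 0.0413. Share from b = 0.00253/0.0413 = 0.0612.

6.12%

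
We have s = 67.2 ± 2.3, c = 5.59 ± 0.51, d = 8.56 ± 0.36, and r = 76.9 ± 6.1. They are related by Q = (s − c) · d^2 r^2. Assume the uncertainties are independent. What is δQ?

Let u = s − c = 61.6. δu = √(δs² + δc²) = √(5.29 + 0.260) = 2.36, so δu/u = 0.0382.
Q is then a monomial in u, d, r:
δQ/Q = √((δu/u)² + (2·δd/d)² + (2·δr/r)²) = √(0.00146 + 0.00707 + 0.0252) = 0.184
Q = 2.67e+07, so δQ = 0.184 × 2.67e+07 = 4.9e+06.

4.9e+06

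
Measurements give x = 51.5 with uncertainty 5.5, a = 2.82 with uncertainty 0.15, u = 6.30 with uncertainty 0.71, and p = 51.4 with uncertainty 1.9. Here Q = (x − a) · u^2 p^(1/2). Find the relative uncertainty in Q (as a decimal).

0.253

Let w = x − a = 48.7. δw = √(δx² + δa²) = √(30.2 + 0.0225) = 5.50, so δw/w = 0.113.
Q is then a monomial in w, u, p:
δQ/Q = √((δw/w)² + (2·δu/u)² + (½·δp/p)²) = √(0.0128 + 0.0508 + 0.000342) = 0.253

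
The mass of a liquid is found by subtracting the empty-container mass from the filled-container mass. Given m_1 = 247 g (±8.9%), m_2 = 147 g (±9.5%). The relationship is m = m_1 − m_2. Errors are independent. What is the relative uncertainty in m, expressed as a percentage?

For a sum/difference, combine absolute errors in quadrature:
  (δm_1)² = 483;  (δm_2)² = 195
δm = √(678) = 26.0 g
m = 100 g, so δm/m = 26.0/100 = 0.260.

26.0%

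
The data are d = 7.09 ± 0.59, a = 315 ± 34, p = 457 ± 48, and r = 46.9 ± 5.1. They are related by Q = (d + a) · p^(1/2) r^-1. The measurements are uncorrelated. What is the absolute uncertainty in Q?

Let u = d + a = 322. δu = √(δd² + δa²) = √(0.348 + 1160) = 34.0, so δu/u = 0.106.
Q is then a monomial in u, p, r:
δQ/Q = √((δu/u)² + (½·δp/p)² + (-1·δr/r)²) = √(0.0111 + 0.00276 + 0.0118) = 0.160
Q = 147, so δQ = 0.160 × 147 = 23.5.

23.5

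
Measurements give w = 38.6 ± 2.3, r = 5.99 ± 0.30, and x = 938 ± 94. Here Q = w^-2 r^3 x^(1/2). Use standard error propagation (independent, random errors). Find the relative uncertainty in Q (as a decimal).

Q is a product of powers, so relative uncertainties combine in quadrature:
  (-2·δw/w)² = (-2×0.0596)² = 0.0142;  (3·δr/r)² = (3×0.0501)² = 0.0226;  (½·δx/x)² = (0.5×0.100)² = 0.00251
δQ/Q = √(0.0393) = 0.198

0.198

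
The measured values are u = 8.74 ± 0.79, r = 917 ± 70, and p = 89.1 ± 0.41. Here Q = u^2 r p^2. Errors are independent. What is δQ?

1.09e+08

Q is a product of powers, so relative uncertainties combine in quadrature:
  (2·δu/u)² = (2×0.0904)² = 0.0327;  (1·δr/r)² = (1×0.0763)² = 0.00583;  (2·δp/p)² = (2×0.00460)² = 8.47e-05
δQ/Q = √(0.0386) = 0.196
Q = 5.56e+08, so δQ = 0.196 × 5.56e+08 = 1.09e+08.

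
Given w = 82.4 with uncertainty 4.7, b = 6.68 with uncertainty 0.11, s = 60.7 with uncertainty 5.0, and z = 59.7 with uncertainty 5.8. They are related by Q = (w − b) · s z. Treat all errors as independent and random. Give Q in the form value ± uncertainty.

Let u = w − b = 75.7. δu = √(δw² + δb²) = √(22.1 + 0.0121) = 4.70, so δu/u = 0.0621.
Q is then a monomial in u, s, z:
δQ/Q = √((δu/u)² + (1·δs/s)² + (1·δz/z)²) = √(0.00385 + 0.00679 + 0.00944) = 0.142
Q = 2.74e+05, so δQ = 0.142 × 2.74e+05 = 38900.

(2.74 ± 0.389) × 10^5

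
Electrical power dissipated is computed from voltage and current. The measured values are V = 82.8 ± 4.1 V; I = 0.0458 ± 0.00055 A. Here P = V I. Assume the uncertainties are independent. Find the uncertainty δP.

0.193 W

For a monomial P ∝ V, I, fractional errors add in quadrature:
  (1·δV/V)² = (1×0.0495)² = 0.00245;  (1·δI/I)² = (1×0.0120)² = 0.000144
δP/P = √(0.00260) = 0.0510
P = 3.79 W, so δP = 0.0510 × 3.79 = 0.193 W.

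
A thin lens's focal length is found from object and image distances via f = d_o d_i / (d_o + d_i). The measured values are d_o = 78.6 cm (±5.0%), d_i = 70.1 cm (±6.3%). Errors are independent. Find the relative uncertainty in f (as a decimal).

∂f/∂d_o = (d_i/(d_o+d_i))² = 0.222;  ∂f/∂d_i = (d_o/(d_o+d_i))² = 0.279
δf = √((∂f/∂d_o · δd_o)² + (∂f/∂d_i · δd_i)²) = √(0.763 + 1.52) = 1.51 cm
f = 37.1 cm, so δf/f = 1.51/37.1 = 0.0408.

0.0408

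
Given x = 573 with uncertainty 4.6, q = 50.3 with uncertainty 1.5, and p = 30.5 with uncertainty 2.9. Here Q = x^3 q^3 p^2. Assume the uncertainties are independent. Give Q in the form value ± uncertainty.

Products/powers → add relative errors in quadrature, weighted by exponent:
  (3·δx/x)² = (3×0.00803)² = 0.000580;  (3·δq/q)² = (3×0.0298)² = 0.00800;  (2·δp/p)² = (2×0.0951)² = 0.0362
δQ/Q = √(0.0447) = 0.212
Q = 2.23e+16, so δQ = 0.212 × 2.23e+16 = 4.71e+15.

(2.23 ± 0.471) × 10^16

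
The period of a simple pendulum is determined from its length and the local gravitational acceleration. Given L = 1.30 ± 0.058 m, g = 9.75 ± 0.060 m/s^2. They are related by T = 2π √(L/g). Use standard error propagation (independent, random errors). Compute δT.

0.0517 s

Products/powers → add relative errors in quadrature, weighted by exponent:
  (½·δL/L)² = (0.5×0.0446)² = 0.000498;  (−½·δg/g)² = (-0.5×0.00615)² = 9.47e-06
δT/T = √(0.000507) = 0.0225
T = 2.29 s, so δT = 0.0225 × 2.29 = 0.0517 s.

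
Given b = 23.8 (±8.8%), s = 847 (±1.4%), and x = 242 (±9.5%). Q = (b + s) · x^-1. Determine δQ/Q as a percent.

Let u = b + s = 871. δu = √(δb² + δs²) = √(4.39 + 141) = 12.0, so δu/u = 0.0138.
Q is then a monomial in u, x:
δQ/Q = √((δu/u)² + (-1·δx/x)²) = √(0.000191 + 0.00903) = 0.0960

9.60%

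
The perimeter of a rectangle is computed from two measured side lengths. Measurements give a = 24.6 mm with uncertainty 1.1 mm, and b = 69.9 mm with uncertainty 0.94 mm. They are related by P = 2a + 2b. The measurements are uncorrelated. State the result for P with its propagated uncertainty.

189 ± 2.89 mm

Each term contributes (cᵢ δxᵢ)² to (δP)²:
  (2·δa)² = 4.84;  (2·δb)² = 3.53
δP = √(8.37) = 2.89 mm
P = 189 mm.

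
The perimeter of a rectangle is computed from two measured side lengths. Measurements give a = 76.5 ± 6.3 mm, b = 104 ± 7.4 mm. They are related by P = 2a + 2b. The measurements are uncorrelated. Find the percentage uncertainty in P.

Each term contributes (cᵢ δxᵢ)² to (δP)²:
  (2·δa)² = 159;  (2·δb)² = 219
δP = √(378) = 19.4 mm
P = 361 mm, so δP/P = 19.4/361 = 0.0538.

5.38%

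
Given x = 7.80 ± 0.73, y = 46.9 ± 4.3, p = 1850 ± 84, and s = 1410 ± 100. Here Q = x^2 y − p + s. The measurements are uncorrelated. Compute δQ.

609

Let w = x^2·y = 2850. δw/w = √((2·δx/x)² + (1·δy/y)²) = √(0.0350 + 0.00841) = 0.208, so δw = 595.
Q = w − p + s: δQ = √(δw² + δp² + δs²) = √(3.54e+05 + 7060 + 10000) = 609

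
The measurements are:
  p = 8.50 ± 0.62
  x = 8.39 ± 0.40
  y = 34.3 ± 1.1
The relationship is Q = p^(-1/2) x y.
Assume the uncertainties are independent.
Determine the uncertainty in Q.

Relative error in a monomial: (δQ/Q)² = Σ (nᵢ · δxᵢ/xᵢ)².
  (−½·δp/p)² = (-0.5×0.0729)² = 0.00133;  (1·δx/x)² = (1×0.0477)² = 0.00227;  (1·δy/y)² = (1×0.0321)² = 0.00103
δQ/Q = √(0.00463) = 0.0681
Q = 98.7, so δQ = 0.0681 × 98.7 = 6.72.

6.72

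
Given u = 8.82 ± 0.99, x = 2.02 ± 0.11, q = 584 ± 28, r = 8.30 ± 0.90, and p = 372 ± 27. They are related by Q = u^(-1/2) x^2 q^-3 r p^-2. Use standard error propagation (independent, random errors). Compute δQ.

1.08e-13

Relative error in a monomial: (δQ/Q)² = Σ (nᵢ · δxᵢ/xᵢ)².
  (−½·δu/u)² = (-0.5×0.112)² = 0.00315;  (2·δx/x)² = (2×0.0545)² = 0.0119;  (-3·δq/q)² = (-3×0.0479)² = 0.0207;  (1·δr/r)² = (1×0.108)² = 0.0118;  (-2·δp/p)² = (-2×0.0726)² = 0.0211
δQ/Q = √(0.0685) = 0.262
Q = 4.14e-13, so δQ = 0.262 × 4.14e-13 = 1.08e-13.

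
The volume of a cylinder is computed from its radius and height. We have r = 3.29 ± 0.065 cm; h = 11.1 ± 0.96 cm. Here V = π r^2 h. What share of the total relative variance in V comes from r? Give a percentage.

17.3%

(δV/V)² = (2·δr/r)² + (1·δh/h)²
  r term: (2×0.0198)² = 0.00156
  h term: (1×0.0865)² = 0.00748
Total = 0.00904. Share from r = 0.00156/0.00904 = 0.173.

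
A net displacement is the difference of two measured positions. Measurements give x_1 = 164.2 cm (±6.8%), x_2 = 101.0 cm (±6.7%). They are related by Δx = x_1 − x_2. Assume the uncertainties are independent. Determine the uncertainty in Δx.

Each term contributes (cᵢ δxᵢ)² to (δΔx)²:
  (δx_1)² = 125;  (δx_2)² = 45.8
δΔx = √(170) = 13.1 cm

13.1 cm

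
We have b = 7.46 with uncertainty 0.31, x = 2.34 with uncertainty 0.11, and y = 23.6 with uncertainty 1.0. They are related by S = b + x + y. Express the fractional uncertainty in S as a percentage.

Absolute uncertainties add in quadrature for a linear combination:
  (δb)² = 0.0961;  (δx)² = 0.0121;  (δy)² = 1.00
δS = √(1.11) = 1.05
S = 33.4, so δS/S = 1.05/33.4 = 0.0315.

3.15%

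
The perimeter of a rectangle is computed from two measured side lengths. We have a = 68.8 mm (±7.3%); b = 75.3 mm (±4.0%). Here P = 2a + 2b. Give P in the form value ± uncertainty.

288 ± 11.7 mm

P is a linear combination, so absolute uncertainties add in quadrature:
  (2·δa)² = 101;  (2·δb)² = 36.3
δP = √(137) = 11.7 mm
P = 288 mm.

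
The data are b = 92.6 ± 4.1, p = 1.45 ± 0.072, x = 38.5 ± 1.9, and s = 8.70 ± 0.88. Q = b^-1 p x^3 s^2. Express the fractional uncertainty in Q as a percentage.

Relative error in a monomial: (δQ/Q)² = Σ (nᵢ · δxᵢ/xᵢ)².
  (-1·δb/b)² = (-1×0.0443)² = 0.00196;  (1·δp/p)² = (1×0.0497)² = 0.00247;  (3·δx/x)² = (3×0.0494)² = 0.0219;  (2·δs/s)² = (2×0.101)² = 0.0409
δQ/Q = √(0.0673) = 0.259

25.9%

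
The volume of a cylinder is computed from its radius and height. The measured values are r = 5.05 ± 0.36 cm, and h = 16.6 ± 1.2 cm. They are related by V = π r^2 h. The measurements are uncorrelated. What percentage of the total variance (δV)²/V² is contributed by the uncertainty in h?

20.5%

(δV/V)² = (2·δr/r)² + (1·δh/h)²
  r term: (2×0.0713)² = 0.0203
  h term: (1×0.0723)² = 0.00523
Total = 0.0256. Share from h = 0.00523/0.0256 = 0.205.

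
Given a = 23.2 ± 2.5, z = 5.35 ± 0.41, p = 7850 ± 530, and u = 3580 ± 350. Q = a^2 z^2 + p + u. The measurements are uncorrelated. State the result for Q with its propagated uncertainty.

26800 ± 4120

Let w = a^2·z^2 = 15400. δw/w = √((2·δa/a)² + (2·δz/z)²) = √(0.0464 + 0.0235) = 0.264, so δw = 4070.
Q = w + p + u: δQ = √(δw² + δp² + δu²) = √(1.66e+07 + 2.81e+05 + 1.22e+05) = 4120
Q = 26800.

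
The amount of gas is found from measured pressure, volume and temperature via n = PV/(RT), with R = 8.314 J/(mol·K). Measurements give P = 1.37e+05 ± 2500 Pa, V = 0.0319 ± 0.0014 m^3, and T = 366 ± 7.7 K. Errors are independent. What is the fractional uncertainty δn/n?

Relative error in a monomial: (δn/n)² = Σ (nᵢ · δxᵢ/xᵢ)².
  (1·δP/P)² = (1×0.0182)² = 0.000333;  (1·δV/V)² = (1×0.0439)² = 0.00193;  (-1·δT/T)² = (-1×0.0210)² = 0.000443
δn/n = √(0.00270) = 0.0520

0.0520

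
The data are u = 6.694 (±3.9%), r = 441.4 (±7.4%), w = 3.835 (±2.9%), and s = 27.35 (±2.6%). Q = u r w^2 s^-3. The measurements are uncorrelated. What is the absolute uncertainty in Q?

0.272

For a monomial Q ∝ u, r, w^2, s^-3, fractional errors add in quadrature:
  (1·δu/u)² = (1×0.0390)² = 0.00152;  (1·δr/r)² = (1×0.0740)² = 0.00548;  (2·δw/w)² = (2×0.0290)² = 0.00336;  (-3·δs/s)² = (-3×0.0260)² = 0.00608
δQ/Q = √(0.0164) = 0.128
Q = 2.124, so δQ = 0.128 × 2.124 = 0.272.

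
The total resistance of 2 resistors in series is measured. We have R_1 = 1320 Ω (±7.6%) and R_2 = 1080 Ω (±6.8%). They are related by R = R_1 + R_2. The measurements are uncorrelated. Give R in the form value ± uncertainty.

2400 ± 124 Ω

Absolute uncertainties add in quadrature for a linear combination:
  (δR_1)² = 10100;  (δR_2)² = 5390
δR = √(15500) = 124 Ω
R = 2400 Ω.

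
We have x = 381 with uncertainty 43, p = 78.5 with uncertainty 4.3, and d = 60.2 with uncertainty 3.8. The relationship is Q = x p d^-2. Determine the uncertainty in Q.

For a monomial Q ∝ x, p, d^-2, fractional errors add in quadrature:
  (1·δx/x)² = (1×0.113)² = 0.0127;  (1·δp/p)² = (1×0.0548)² = 0.00300;  (-2·δd/d)² = (-2×0.0631)² = 0.0159
δQ/Q = √(0.0317) = 0.178
Q = 8.25, so δQ = 0.178 × 8.25 = 1.47.

1.47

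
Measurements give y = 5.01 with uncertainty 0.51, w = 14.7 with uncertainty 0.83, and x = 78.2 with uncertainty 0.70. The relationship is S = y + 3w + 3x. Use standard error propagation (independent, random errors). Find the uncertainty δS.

3.30

Absolute uncertainties add in quadrature for a linear combination:
  (δy)² = 0.260;  (3·δw)² = 6.20;  (3·δx)² = 4.41
δS = √(10.9) = 3.30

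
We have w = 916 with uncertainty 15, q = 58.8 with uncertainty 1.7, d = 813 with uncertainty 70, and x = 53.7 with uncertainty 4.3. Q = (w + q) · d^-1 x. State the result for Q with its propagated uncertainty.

64.4 ± 7.64

Let u = w + q = 975. δu = √(δw² + δq²) = √(225 + 2.89) = 15.1, so δu/u = 0.0155.
Q is then a monomial in u, d, x:
δQ/Q = √((δu/u)² + (-1·δd/d)² + (1·δx/x)²) = √(0.000240 + 0.00741 + 0.00641) = 0.119
Q = 64.4, so δQ = 0.119 × 64.4 = 7.64.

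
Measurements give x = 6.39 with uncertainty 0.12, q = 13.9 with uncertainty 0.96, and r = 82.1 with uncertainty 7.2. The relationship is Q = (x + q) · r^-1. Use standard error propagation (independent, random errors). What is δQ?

Let u = x + q = 20.3. δu = √(δx² + δq²) = √(0.0144 + 0.922) = 0.967, so δu/u = 0.0477.
Q is then a monomial in u, r:
δQ/Q = √((δu/u)² + (-1·δr/r)²) = √(0.00227 + 0.00769) = 0.0998
Q = 0.247, so δQ = 0.0998 × 0.247 = 0.0247.

0.0247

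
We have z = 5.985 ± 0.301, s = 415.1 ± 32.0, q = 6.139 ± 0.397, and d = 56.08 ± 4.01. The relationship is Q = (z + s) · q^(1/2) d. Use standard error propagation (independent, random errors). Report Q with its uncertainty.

58510 ± 6390

Let u = z + s = 421.1. δu = √(δz² + δs²) = √(0.0906 + 1020) = 32.0, so δu/u = 0.0760.
Q is then a monomial in u, q, d:
δQ/Q = √((δu/u)² + (½·δq/q)² + (1·δd/d)²) = √(0.00578 + 0.00105 + 0.00511) = 0.109
Q = 58510, so δQ = 0.109 × 58510 = 6390.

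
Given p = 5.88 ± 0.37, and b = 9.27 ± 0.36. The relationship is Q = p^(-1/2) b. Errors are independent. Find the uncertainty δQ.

Products/powers → add relative errors in quadrature, weighted by exponent:
  (−½·δp/p)² = (-0.5×0.0629)² = 0.000990;  (1·δb/b)² = (1×0.0388)² = 0.00151
δQ/Q = √(0.00250) = 0.0500
Q = 3.82, so δQ = 0.0500 × 3.82 = 0.191.

0.191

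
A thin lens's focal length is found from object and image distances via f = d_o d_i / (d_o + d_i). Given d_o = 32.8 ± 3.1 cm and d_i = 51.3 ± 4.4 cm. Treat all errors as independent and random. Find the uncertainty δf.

∂f/∂d_o = (d_i/(d_o+d_i))² = 0.372;  ∂f/∂d_i = (d_o/(d_o+d_i))² = 0.152
δf = √((∂f/∂d_o · δd_o)² + (∂f/∂d_i · δd_i)²) = √(1.33 + 0.448) = 1.33 cm

1.33 cm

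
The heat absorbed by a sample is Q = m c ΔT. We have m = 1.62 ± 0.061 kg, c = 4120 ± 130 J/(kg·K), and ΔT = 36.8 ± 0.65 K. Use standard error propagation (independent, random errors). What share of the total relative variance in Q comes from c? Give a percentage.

(δQ/Q)² = (1·δm/m)² + (1·δc/c)² + (1·δΔT/ΔT)²
  m term: (1×0.0377)² = 0.00142
  c term: (1×0.0316)² = 0.000996
  ΔT term: (1×0.0177)² = 0.000312
Total = 0.00273. Share from c = 0.000996/0.00273 = 0.365.

36.5%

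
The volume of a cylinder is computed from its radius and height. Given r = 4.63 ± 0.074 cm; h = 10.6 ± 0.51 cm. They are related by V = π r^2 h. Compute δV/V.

0.0578

V is a product of powers, so relative uncertainties combine in quadrature:
  (2·δr/r)² = (2×0.0160)² = 0.00102;  (1·δh/h)² = (1×0.0481)² = 0.00231
δV/V = √(0.00334) = 0.0578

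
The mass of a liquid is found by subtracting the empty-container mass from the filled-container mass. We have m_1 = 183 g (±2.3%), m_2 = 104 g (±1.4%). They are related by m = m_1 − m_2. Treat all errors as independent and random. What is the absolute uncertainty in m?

Sums and differences: (δm)² = Σ (cᵢ δxᵢ)².
  (δm_1)² = 17.7;  (δm_2)² = 2.12
δm = √(19.8) = 4.45 g

4.45 g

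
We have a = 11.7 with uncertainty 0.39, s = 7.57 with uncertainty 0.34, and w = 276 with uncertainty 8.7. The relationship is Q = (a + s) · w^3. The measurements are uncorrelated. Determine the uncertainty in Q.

Let u = a + s = 19.3. δu = √(δa² + δs²) = √(0.152 + 0.116) = 0.517, so δu/u = 0.0268.
Q is then a monomial in u, w:
δQ/Q = √((δu/u)² + (3·δw/w)²) = √(0.000721 + 0.00894) = 0.0983
Q = 4.05e+08, so δQ = 0.0983 × 4.05e+08 = 3.98e+07.

3.98e+07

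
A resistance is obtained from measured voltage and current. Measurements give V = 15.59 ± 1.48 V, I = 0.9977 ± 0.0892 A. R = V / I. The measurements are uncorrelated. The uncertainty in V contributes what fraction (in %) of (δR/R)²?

53.0%

(δR/R)² = (1·δV/V)² + (-1·δI/I)²
  V term: (1×0.0949)² = 0.00901
  I term: (-1×0.0894)² = 0.00799
Total = 0.0170. Share from V = 0.00901/0.0170 = 0.530.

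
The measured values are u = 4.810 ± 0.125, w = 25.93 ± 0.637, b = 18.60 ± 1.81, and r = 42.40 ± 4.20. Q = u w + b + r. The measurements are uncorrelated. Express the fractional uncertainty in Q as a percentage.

Let p = u·w = 124.7. δp/p = √((1·δu/u)² + (1·δw/w)²) = √(0.000675 + 0.000603) = 0.0358, so δp = 4.46.
Q = p + b + r: δQ = √(δp² + δb² + δr²) = √(19.9 + 3.28 + 17.6) = 6.39
Q = 185.7, so δQ/Q = 6.39/185.7 = 0.0344.

3.44%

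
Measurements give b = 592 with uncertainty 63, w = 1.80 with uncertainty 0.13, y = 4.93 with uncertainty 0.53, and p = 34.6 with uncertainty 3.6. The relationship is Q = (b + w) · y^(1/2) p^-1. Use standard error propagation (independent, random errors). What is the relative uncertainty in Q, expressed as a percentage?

15.8%

Let u = b + w = 594. δu = √(δb² + δw²) = √(3970 + 0.0169) = 63.0, so δu/u = 0.106.
Q is then a monomial in u, y, p:
δQ/Q = √((δu/u)² + (½·δy/y)² + (-1·δp/p)²) = √(0.0113 + 0.00289 + 0.0108) = 0.158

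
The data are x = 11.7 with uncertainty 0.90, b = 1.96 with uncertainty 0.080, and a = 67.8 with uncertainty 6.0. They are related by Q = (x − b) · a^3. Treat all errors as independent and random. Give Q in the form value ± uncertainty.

(3.04 ± 0.854) × 10^6

Let u = x − b = 9.74. δu = √(δx² + δb²) = √(0.810 + 0.00640) = 0.904, so δu/u = 0.0928.
Q is then a monomial in u, a:
δQ/Q = √((δu/u)² + (3·δa/a)²) = √(0.00861 + 0.0705) = 0.281
Q = 3.04e+06, so δQ = 0.281 × 3.04e+06 = 8.54e+05.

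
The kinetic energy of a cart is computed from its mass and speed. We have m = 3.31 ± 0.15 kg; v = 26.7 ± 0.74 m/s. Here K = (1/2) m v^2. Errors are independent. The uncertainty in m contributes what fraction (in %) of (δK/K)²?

40.1%

(δK/K)² = (1·δm/m)² + (2·δv/v)²
  m term: (1×0.0453)² = 0.00205
  v term: (2×0.0277)² = 0.00307
Total = 0.00513. Share from m = 0.00205/0.00513 = 0.401.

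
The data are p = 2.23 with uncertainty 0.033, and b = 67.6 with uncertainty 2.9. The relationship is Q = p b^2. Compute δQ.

For a monomial Q ∝ p, b^2, fractional errors add in quadrature:
  (1·δp/p)² = (1×0.0148)² = 0.000219;  (2·δb/b)² = (2×0.0429)² = 0.00736
δQ/Q = √(0.00758) = 0.0871
Q = 10200, so δQ = 0.0871 × 10200 = 887.

887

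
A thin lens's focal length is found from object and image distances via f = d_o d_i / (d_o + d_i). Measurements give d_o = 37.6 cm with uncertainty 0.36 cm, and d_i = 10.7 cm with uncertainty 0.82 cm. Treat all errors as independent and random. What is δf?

0.497 cm

∂f/∂d_o = (d_i/(d_o+d_i))² = 0.0491;  ∂f/∂d_i = (d_o/(d_o+d_i))² = 0.606
δf = √((∂f/∂d_o · δd_o)² + (∂f/∂d_i · δd_i)²) = √(0.000312 + 0.247) = 0.497 cm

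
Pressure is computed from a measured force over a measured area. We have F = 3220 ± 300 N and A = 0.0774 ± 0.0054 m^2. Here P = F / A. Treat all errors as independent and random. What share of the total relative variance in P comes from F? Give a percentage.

64.1%

(δP/P)² = (1·δF/F)² + (-1·δA/A)²
  F term: (1×0.0932)² = 0.00868
  A term: (-1×0.0698)² = 0.00487
Total = 0.0135. Share from F = 0.00868/0.0135 = 0.641.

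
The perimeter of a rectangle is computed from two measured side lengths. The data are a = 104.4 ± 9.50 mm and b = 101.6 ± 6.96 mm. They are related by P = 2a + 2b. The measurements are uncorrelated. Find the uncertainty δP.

23.6 mm

Absolute uncertainties add in quadrature for a linear combination:
  (2·δa)² = 361;  (2·δb)² = 194
δP = √(555) = 23.6 mm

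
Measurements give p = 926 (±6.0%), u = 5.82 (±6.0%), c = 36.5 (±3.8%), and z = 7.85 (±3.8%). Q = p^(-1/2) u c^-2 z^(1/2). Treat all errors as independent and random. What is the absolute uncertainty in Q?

4.15e-05

For a monomial Q ∝ p^(-1/2), u, c^-2, z^(1/2), fractional errors add in quadrature:
  (−½·δp/p)² = (-0.5×0.0600)² = 0.000900;  (1·δu/u)² = (1×0.0600)² = 0.00360;  (-2·δc/c)² = (-2×0.0380)² = 0.00578;  (½·δz/z)² = (0.5×0.0380)² = 0.000361
δQ/Q = √(0.0106) = 0.103
Q = 0.000402, so δQ = 0.103 × 0.000402 = 4.15e-05.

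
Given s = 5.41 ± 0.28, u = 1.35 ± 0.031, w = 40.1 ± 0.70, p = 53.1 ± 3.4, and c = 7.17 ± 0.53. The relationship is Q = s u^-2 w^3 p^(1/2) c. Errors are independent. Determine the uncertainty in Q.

1.18e+06

Each factor contributes (exponent × relative error)² to (δQ/Q)²:
  (1·δs/s)² = (1×0.0518)² = 0.00268;  (-2·δu/u)² = (-2×0.0230)² = 0.00211;  (3·δw/w)² = (3×0.0175)² = 0.00274;  (½·δp/p)² = (0.5×0.0640)² = 0.00102;  (1·δc/c)² = (1×0.0739)² = 0.00546
δQ/Q = √(0.0140) = 0.118
Q = 1e+07, so δQ = 0.118 × 1e+07 = 1.18e+06.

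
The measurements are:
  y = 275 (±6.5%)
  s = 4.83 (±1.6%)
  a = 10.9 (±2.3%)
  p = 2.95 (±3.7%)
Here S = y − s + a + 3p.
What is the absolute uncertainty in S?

17.9

Absolute uncertainties add in quadrature for a linear combination:
  (δy)² = 320;  (δs)² = 0.00597;  (δa)² = 0.0629;  (3·δp)² = 0.107
δS = √(320) = 17.9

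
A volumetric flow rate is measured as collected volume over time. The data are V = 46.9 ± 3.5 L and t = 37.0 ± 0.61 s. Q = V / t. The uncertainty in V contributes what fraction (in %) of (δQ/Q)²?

(δQ/Q)² = (1·δV/V)² + (-1·δt/t)²
  V term: (1×0.0746)² = 0.00557
  t term: (-1×0.0165)² = 0.000272
Total = 0.00584. Share from V = 0.00557/0.00584 = 0.953.

95.3%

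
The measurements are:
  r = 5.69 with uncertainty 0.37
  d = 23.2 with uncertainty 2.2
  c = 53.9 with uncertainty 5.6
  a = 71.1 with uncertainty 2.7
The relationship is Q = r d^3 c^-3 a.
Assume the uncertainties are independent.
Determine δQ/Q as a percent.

For a monomial Q ∝ r, d^3, c^-3, a, fractional errors add in quadrature:
  (1·δr/r)² = (1×0.0650)² = 0.00423;  (3·δd/d)² = (3×0.0948)² = 0.0809;  (-3·δc/c)² = (-3×0.104)² = 0.0971;  (1·δa/a)² = (1×0.0380)² = 0.00144
δQ/Q = √(0.184) = 0.429

42.9%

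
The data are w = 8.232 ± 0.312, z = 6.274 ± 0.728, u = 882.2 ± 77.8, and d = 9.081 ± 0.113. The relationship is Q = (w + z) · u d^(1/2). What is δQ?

4010

Let h = w + z = 14.51. δh = √(δw² + δz²) = √(0.0973 + 0.530) = 0.792, so δh/h = 0.0546.
Q is then a monomial in h, u, d:
δQ/Q = √((δh/h)² + (1·δu/u)² + (½·δd/d)²) = √(0.00298 + 0.00778 + 3.87e-05) = 0.104
Q = 38560, so δQ = 0.104 × 38560 = 4010.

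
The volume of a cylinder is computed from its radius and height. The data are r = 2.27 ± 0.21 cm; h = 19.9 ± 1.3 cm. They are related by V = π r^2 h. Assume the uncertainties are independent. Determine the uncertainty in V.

Since V is a product/quotient, work with relative uncertainties:
  (2·δr/r)² = (2×0.0925)² = 0.0342;  (1·δh/h)² = (1×0.0653)² = 0.00427
δV/V = √(0.0385) = 0.196
V = 322 cm^3, so δV = 0.196 × 322 = 63.2 cm^3.

63.2 cm^3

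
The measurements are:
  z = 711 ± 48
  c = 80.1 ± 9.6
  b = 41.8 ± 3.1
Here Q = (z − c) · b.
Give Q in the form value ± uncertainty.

26400 ± 2830

Let u = z − c = 631. δu = √(δz² + δc²) = √(2300 + 92.2) = 49.0, so δu/u = 0.0776.
Q is then a monomial in u, b:
δQ/Q = √((δu/u)² + (1·δb/b)²) = √(0.00602 + 0.00550) = 0.107
Q = 26400, so δQ = 0.107 × 26400 = 2830.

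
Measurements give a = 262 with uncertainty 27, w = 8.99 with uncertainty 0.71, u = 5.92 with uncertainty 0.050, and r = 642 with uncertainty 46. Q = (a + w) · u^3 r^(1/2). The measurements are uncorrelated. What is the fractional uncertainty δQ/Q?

Let h = a + w = 271. δh = √(δa² + δw²) = √(729 + 0.504) = 27.0, so δh/h = 0.0997.
Q is then a monomial in h, u, r:
δQ/Q = √((δh/h)² + (3·δu/u)² + (½·δr/r)²) = √(0.00993 + 0.000642 + 0.00128) = 0.109

0.109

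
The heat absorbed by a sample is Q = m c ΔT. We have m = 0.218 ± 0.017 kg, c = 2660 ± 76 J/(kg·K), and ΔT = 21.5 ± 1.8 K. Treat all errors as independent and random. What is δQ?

1470 J

Products/powers → add relative errors in quadrature, weighted by exponent:
  (1·δm/m)² = (1×0.0780)² = 0.00608;  (1·δc/c)² = (1×0.0286)² = 0.000816;  (1·δΔT/ΔT)² = (1×0.0837)² = 0.00701
δQ/Q = √(0.0139) = 0.118
Q = 12500 J, so δQ = 0.118 × 12500 = 1470 J.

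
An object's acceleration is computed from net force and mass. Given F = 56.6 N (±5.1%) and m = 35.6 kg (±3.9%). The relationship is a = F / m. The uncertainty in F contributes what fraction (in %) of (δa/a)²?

(δa/a)² = (1·δF/F)² + (-1·δm/m)²
  F term: (1×0.0510)² = 0.00260
  m term: (-1×0.0390)² = 0.00152
Total = 0.00412. Share from F = 0.00260/0.00412 = 0.631.

63.1%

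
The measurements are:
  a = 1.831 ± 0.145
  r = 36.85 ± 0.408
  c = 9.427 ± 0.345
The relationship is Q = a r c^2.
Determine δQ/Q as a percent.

10.8%

For a monomial Q ∝ a, r, c^2, fractional errors add in quadrature:
  (1·δa/a)² = (1×0.0792)² = 0.00627;  (1·δr/r)² = (1×0.0111)² = 0.000123;  (2·δc/c)² = (2×0.0366)² = 0.00536
δQ/Q = √(0.0118) = 0.108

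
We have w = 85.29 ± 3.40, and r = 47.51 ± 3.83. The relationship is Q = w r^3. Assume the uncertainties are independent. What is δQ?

Products/powers → add relative errors in quadrature, weighted by exponent:
  (1·δw/w)² = (1×0.0399)² = 0.00159;  (3·δr/r)² = (3×0.0806)² = 0.0585
δQ/Q = √(0.0601) = 0.245
Q = 9.146e+06, so δQ = 0.245 × 9.146e+06 = 2.24e+06.

2.24e+06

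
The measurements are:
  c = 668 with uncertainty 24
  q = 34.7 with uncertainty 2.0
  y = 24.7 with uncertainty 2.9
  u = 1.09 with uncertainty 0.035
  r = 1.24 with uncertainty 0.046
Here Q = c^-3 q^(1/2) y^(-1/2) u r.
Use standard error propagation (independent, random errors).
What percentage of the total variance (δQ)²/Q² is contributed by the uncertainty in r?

(δQ/Q)² = (-3·δc/c)² + (½·δq/q)² + (−½·δy/y)² + (1·δu/u)² + (1·δr/r)²
  c term: (-3×0.0359)² = 0.0116
  q term: (0.5×0.0576)² = 0.000831
  y term: (-0.5×0.117)² = 0.00345
  u term: (1×0.0321)² = 0.00103
  r term: (1×0.0371)² = 0.00138
Total = 0.0183. Share from r = 0.00138/0.0183 = 0.0752.

7.52%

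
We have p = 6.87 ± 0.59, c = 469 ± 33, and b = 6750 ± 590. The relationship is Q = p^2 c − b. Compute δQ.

4150

Let w = p^2·c = 22100. δw/w = √((2·δp/p)² + (1·δc/c)²) = √(0.0295 + 0.00495) = 0.186, so δw = 4110.
Q = w − b: δQ = √(δw² + δb²) = √(1.69e+07 + 3.48e+05) = 4150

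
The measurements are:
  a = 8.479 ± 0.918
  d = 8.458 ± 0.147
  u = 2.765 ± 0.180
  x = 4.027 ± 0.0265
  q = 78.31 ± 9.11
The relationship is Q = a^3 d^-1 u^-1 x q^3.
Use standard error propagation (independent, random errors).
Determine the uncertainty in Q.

2.43e+07

Each factor contributes (exponent × relative error)² to (δQ/Q)²:
  (3·δa/a)² = (3×0.108)² = 0.105;  (-1·δd/d)² = (-1×0.0174)² = 0.000302;  (-1·δu/u)² = (-1×0.0651)² = 0.00424;  (1·δx/x)² = (1×0.00658)² = 4.33e-05;  (3·δq/q)² = (3×0.116)² = 0.122
δQ/Q = √(0.232) = 0.482
Q = 5.041e+07, so δQ = 0.482 × 5.041e+07 = 2.43e+07.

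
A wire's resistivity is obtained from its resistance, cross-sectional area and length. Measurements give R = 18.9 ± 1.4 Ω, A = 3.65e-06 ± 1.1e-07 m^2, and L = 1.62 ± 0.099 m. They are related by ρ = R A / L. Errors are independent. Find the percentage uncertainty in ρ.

10.1%

Since ρ is a product/quotient, work with relative uncertainties:
  (1·δR/R)² = (1×0.0741)² = 0.00549;  (1·δA/A)² = (1×0.0301)² = 0.000908;  (-1·δL/L)² = (-1×0.0611)² = 0.00373
δρ/ρ = √(0.0101) = 0.101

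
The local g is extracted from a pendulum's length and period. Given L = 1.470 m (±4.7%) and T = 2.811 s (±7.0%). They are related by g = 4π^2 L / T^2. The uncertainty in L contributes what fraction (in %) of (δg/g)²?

10.1%

(δg/g)² = (1·δL/L)² + (-2·δT/T)²
  L term: (1×0.0470)² = 0.00221
  T term: (-2×0.0700)² = 0.0196
Total = 0.0218. Share from L = 0.00221/0.0218 = 0.101.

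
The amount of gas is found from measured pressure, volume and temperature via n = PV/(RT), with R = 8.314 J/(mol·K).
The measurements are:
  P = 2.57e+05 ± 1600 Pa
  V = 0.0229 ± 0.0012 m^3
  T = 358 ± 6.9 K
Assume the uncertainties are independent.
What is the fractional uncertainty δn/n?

0.0562

For a monomial n ∝ P, V, T^-1, fractional errors add in quadrature:
  (1·δP/P)² = (1×0.00623)² = 3.88e-05;  (1·δV/V)² = (1×0.0524)² = 0.00275;  (-1·δT/T)² = (-1×0.0193)² = 0.000371
δn/n = √(0.00316) = 0.0562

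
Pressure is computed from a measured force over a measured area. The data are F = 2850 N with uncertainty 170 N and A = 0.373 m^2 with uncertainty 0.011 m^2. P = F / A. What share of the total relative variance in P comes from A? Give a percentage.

19.6%

(δP/P)² = (1·δF/F)² + (-1·δA/A)²
  F term: (1×0.0596)² = 0.00356
  A term: (-1×0.0295)² = 0.000870
Total = 0.00443. Share from A = 0.000870/0.00443 = 0.196.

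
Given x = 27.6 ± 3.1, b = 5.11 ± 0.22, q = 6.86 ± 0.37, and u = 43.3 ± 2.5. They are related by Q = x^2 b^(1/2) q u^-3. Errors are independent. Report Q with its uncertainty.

0.146 ± 0.0421

Q is a product of powers, so relative uncertainties combine in quadrature:
  (2·δx/x)² = (2×0.112)² = 0.0505;  (½·δb/b)² = (0.5×0.0431)² = 0.000463;  (1·δq/q)² = (1×0.0539)² = 0.00291;  (-3·δu/u)² = (-3×0.0577)² = 0.0300
δQ/Q = √(0.0838) = 0.290
Q = 0.146, so δQ = 0.290 × 0.146 = 0.0421.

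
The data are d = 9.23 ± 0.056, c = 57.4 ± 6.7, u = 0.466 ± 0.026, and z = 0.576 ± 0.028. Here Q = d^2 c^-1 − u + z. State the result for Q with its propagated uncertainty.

Let p = d^2·c^-1 = 1.48. δp/p = √((2·δd/d)² + (-1·δc/c)²) = √(0.000147 + 0.0136) = 0.117, so δp = 0.174.
Q = p − u + z: δQ = √(δp² + δu² + δz²) = √(0.0303 + 0.000676 + 0.000784) = 0.178
Q = 1.59.

1.59 ± 0.178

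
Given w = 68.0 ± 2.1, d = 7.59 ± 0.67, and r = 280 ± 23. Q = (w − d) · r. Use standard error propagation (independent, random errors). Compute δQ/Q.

0.0899

Let u = w − d = 60.4. δu = √(δw² + δd²) = √(4.41 + 0.449) = 2.20, so δu/u = 0.0365.
Q is then a monomial in u, r:
δQ/Q = √((δu/u)² + (1·δr/r)²) = √(0.00133 + 0.00675) = 0.0899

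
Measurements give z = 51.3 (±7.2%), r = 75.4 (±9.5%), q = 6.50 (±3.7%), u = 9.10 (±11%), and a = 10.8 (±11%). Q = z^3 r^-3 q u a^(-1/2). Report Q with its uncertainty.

5.67 ± 2.15

For a monomial Q ∝ z^3, r^-3, q, u, a^(-1/2), fractional errors add in quadrature:
  (3·δz/z)² = (3×0.0720)² = 0.0467;  (-3·δr/r)² = (-3×0.0950)² = 0.0812;  (1·δq/q)² = (1×0.0370)² = 0.00137;  (1·δu/u)² = (1×0.110)² = 0.0121;  (−½·δa/a)² = (-0.5×0.110)² = 0.00303
δQ/Q = √(0.144) = 0.380
Q = 5.67, so δQ = 0.380 × 5.67 = 2.15.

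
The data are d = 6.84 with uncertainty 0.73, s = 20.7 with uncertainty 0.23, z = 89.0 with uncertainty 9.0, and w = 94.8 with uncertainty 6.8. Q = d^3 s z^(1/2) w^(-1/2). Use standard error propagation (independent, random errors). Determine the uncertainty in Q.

2090

Q is a product of powers, so relative uncertainties combine in quadrature:
  (3·δd/d)² = (3×0.107)² = 0.103;  (1·δs/s)² = (1×0.0111)² = 0.000123;  (½·δz/z)² = (0.5×0.101)² = 0.00256;  (−½·δw/w)² = (-0.5×0.0717)² = 0.00129
δQ/Q = √(0.106) = 0.326
Q = 6420, so δQ = 0.326 × 6420 = 2090.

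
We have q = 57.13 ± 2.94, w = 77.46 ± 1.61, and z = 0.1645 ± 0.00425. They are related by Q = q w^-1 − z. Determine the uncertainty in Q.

Let p = q·w^-1 = 0.7375. δp/p = √((1·δq/q)² + (-1·δw/w)²) = √(0.00265 + 0.000432) = 0.0555, so δp = 0.0409.
Q = p − z: δQ = √(δp² + δz²) = √(0.00168 + 1.81e-05) = 0.0412

0.0412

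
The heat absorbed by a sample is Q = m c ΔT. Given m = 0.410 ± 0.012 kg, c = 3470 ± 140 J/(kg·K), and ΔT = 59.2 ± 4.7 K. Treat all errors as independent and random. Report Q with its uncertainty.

Since Q is a product/quotient, work with relative uncertainties:
  (1·δm/m)² = (1×0.0293)² = 0.000857;  (1·δc/c)² = (1×0.0403)² = 0.00163;  (1·δΔT/ΔT)² = (1×0.0794)² = 0.00630
δQ/Q = √(0.00879) = 0.0937
Q = 84200 J, so δQ = 0.0937 × 84200 = 7900 J.

84200 ± 7900 J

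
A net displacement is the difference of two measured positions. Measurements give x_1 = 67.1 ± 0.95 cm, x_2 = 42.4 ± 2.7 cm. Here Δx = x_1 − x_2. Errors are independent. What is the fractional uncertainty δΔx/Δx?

For a sum/difference, combine absolute errors in quadrature:
  (δx_1)² = 0.902;  (δx_2)² = 7.29
δΔx = √(8.19) = 2.86 cm
Δx = 24.7 cm, so δΔx/Δx = 2.86/24.7 = 0.116.

0.116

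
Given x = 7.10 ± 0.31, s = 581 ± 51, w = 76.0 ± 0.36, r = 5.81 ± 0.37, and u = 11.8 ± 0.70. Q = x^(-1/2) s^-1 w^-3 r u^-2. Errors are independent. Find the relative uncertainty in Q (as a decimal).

0.163

Q is a product of powers, so relative uncertainties combine in quadrature:
  (−½·δx/x)² = (-0.5×0.0437)² = 0.000477;  (-1·δs/s)² = (-1×0.0878)² = 0.00771;  (-3·δw/w)² = (-3×0.00474)² = 0.000202;  (1·δr/r)² = (1×0.0637)² = 0.00406;  (-2·δu/u)² = (-2×0.0593)² = 0.0141
δQ/Q = √(0.0265) = 0.163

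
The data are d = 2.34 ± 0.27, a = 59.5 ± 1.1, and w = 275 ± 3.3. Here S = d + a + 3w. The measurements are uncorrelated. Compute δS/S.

0.0112

S is a linear combination, so absolute uncertainties add in quadrature:
  (δd)² = 0.0729;  (δa)² = 1.21;  (3·δw)² = 98.0
δS = √(99.3) = 9.96
S = 887, so δS/S = 9.96/887 = 0.0112.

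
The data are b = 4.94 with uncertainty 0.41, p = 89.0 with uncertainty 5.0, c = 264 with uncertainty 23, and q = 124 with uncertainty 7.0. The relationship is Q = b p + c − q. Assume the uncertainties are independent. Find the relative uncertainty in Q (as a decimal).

0.0866

Let w = b·p = 440. δw/w = √((1·δb/b)² + (1·δp/p)²) = √(0.00689 + 0.00316) = 0.100, so δw = 44.1.
Q = w + c − q: δQ = √(δw² + δc² + δq²) = √(1940 + 529 + 49.0) = 50.2
Q = 580, so δQ/Q = 50.2/580 = 0.0866.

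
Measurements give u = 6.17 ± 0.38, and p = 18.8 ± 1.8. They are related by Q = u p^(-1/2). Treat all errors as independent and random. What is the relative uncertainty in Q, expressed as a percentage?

7.80%

For a monomial Q ∝ u, p^(-1/2), fractional errors add in quadrature:
  (1·δu/u)² = (1×0.0616)² = 0.00379;  (−½·δp/p)² = (-0.5×0.0957)² = 0.00229
δQ/Q = √(0.00608) = 0.0780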